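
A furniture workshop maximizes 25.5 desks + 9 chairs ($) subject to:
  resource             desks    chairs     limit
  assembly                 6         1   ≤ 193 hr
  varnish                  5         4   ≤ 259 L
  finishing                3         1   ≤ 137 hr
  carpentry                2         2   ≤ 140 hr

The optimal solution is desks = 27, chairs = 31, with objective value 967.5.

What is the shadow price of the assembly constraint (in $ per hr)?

Binding: assembly and varnish. Non-binding: finishing (25 unused), carpentry (24 unused).
Slack constraints have shadow price 0 (complementary slackness).
The binding rows give the dual system: 6·y_assembly + 5·y_varnish = 25.5 and 1·y_assembly + 4·y_varnish = 9.
Solving: y_assembly = 3, y_varnish = 1.5.
Shadow price of assembly = 3.

3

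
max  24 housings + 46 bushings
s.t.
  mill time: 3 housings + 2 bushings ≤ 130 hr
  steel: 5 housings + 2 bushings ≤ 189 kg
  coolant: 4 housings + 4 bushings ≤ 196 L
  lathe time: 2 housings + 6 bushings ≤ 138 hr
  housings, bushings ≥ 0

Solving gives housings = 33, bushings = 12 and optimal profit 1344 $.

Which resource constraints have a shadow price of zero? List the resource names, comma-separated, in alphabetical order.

mill time: 123/130 (slack 7)
steel: 189/189 (binding)
coolant: 180/196 (slack 16)
lathe time: 138/138 (binding)
By complementary slackness, a constraint with positive slack has shadow price 0 → coolant, mill time.

coolant, mill time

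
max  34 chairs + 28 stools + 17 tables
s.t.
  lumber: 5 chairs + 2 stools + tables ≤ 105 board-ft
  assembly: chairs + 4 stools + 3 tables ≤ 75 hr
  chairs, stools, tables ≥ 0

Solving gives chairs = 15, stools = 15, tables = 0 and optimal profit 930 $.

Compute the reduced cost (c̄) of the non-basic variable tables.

-1

At the optimum: lumber uses 105 of 105 (binding); assembly uses 75 of 75 (binding).
Dual feasibility on the basic columns requires 5·y_lumber + 1·y_assembly = 34, 2·y_lumber + 4·y_assembly = 28.
Solving: y_lumber = 6, y_assembly = 4.
Reduced cost of tables: c₃ − yᵀa₃ = 17 − (6·1 + 4·3) = 17 − 18 = -1.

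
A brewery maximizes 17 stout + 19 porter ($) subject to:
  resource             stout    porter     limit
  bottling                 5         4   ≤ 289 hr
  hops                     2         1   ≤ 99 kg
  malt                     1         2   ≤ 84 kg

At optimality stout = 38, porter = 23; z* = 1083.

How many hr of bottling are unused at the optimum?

7

bottling used = 5·38 + 4·23 = 282; slack = 289 − 282 = 7.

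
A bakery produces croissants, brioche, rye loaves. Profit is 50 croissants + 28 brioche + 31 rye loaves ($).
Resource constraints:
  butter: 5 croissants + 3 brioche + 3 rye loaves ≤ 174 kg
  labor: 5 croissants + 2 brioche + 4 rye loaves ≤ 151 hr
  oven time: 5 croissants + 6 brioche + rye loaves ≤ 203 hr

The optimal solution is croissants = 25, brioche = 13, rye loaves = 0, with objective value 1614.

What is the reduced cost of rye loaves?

Binding: labor and oven time. Non-binding: butter (10 unused).
Slack constraints have shadow price 0 (complementary slackness).
From A_Bᵀ y = c: 5·y_labor + 5·y_oven time = 50; 2·y_labor + 6·y_oven time = 28.
This yields shadow prices y_labor = 8, y_oven time = 2.
Reduced cost of rye loaves: c₃ − yᵀa₃ = 31 − (8·4 + 2·1) = 31 − 34 = -3.

-3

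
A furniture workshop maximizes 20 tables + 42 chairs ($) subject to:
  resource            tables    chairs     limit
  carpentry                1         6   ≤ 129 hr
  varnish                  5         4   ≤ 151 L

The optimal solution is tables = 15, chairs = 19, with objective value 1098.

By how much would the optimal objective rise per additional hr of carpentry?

Both carpentry and varnish are binding at x*.
Dual feasibility on the basic columns requires 1·y_carpentry + 5·y_varnish = 20, 6·y_carpentry + 4·y_varnish = 42.
→ y_carpentry = 5 and y_varnish = 3.
Shadow price of carpentry = 5.

5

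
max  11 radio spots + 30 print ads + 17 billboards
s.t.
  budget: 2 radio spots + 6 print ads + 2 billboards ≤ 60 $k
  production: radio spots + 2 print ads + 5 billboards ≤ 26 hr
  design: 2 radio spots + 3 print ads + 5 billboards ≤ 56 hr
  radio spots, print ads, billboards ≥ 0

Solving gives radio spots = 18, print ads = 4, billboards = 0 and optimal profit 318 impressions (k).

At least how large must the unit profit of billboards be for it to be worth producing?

Check each constraint at x*: budget 60/60 (tight); production 26/26 (tight); design 48/56 (slack 8).
Slack constraints have shadow price 0 (complementary slackness).
The binding rows give the dual system: 2·y_budget + 1·y_production = 11 and 6·y_budget + 2·y_production = 30.
This yields shadow prices y_budget = 4, y_production = 3.
billboards enters the basis when its profit ≥ yᵀa₃ = 4·2 + 3·5 = 23.

23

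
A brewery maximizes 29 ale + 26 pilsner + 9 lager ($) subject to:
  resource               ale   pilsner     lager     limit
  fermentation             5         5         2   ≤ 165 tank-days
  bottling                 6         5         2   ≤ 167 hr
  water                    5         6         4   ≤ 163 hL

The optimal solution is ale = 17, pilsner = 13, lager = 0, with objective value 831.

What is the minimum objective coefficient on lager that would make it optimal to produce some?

Binding: bottling and water. Non-binding: fermentation (15 unused).
Slack constraints have shadow price 0 (complementary slackness).
Dual feasibility on the basic columns requires 6·y_bottling + 5·y_water = 29, 5·y_bottling + 6·y_water = 26.
→ y_bottling = 4 and y_water = 1.
lager enters the basis when its profit ≥ yᵀa₃ = 4·2 + 1·4 = 12.

12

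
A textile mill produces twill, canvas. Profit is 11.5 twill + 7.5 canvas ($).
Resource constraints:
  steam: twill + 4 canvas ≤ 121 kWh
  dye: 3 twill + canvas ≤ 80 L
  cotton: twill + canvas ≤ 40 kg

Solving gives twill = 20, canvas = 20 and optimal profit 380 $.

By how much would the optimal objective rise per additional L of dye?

Binding: dye and cotton. Non-binding: steam (21 unused).
Since steam is not tight, its dual is 0.
Dual feasibility on the basic columns requires 3·y_dye + 1·y_cotton = 11.5, 1·y_dye + 1·y_cotton = 7.5.
Solving: y_dye = 2, y_cotton = 5.5.
Shadow price of dye = 2.

2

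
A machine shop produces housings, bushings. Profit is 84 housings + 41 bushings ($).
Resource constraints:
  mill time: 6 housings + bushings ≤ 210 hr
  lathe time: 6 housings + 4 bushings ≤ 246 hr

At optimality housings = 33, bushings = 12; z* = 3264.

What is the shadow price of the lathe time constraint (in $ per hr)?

At the optimum: mill time uses 210 of 210 (binding); lathe time uses 246 of 246 (binding).
The binding rows give the dual system: 6·y_mill time + 6·y_lathe time = 84 and 1·y_mill time + 4·y_lathe time = 41.
This yields shadow prices y_mill time = 5, y_lathe time = 9.
Shadow price of lathe time = 9.

9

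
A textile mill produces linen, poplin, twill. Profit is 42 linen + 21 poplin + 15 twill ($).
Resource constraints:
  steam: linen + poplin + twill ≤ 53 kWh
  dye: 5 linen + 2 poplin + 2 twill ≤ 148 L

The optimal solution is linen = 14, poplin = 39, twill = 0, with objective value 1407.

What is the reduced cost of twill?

-6

At the optimum: steam uses 53 of 53 (binding); dye uses 148 of 148 (binding).
Dual feasibility on the basic columns requires 1·y_steam + 5·y_dye = 42, 1·y_steam + 2·y_dye = 21.
→ y_steam = 7 and y_dye = 7.
Reduced cost of twill: c₃ − yᵀa₃ = 15 − (7·1 + 7·2) = 15 − 21 = -6.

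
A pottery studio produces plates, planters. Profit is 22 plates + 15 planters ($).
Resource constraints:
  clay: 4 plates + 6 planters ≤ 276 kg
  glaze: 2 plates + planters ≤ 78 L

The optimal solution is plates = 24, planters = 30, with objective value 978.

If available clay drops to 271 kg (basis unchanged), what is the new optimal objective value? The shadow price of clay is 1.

973

Δb = -5, so new z* = 978 + (1)·(-5) = 978 − 5 = 973.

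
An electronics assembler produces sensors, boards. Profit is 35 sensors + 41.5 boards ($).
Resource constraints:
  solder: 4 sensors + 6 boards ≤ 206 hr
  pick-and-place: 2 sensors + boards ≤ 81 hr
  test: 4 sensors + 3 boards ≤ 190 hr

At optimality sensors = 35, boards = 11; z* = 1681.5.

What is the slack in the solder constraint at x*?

solder used = 4·35 + 6·11 = 206; slack = 206 − 206 = 0.

0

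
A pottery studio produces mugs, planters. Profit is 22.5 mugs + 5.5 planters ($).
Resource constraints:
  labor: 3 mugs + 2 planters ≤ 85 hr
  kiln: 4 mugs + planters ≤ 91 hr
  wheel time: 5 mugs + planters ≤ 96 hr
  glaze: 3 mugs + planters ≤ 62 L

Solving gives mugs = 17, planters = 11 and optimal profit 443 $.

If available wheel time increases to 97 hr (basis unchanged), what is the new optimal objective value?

446

At the optimum: labor uses 73 of 85 (slack = 12); kiln uses 79 of 91 (slack = 12); wheel time uses 96 of 96 (binding); glaze uses 62 of 62 (binding).
By complementary slackness, y = 0 for the non-binding constraints.
From A_Bᵀ y = c: 5·y_wheel time + 3·y_glaze = 22.5; 1·y_wheel time + 1·y_glaze = 5.5.
→ y_wheel time = 3 and y_glaze = 2.5.
Δz = y_wheel time·Δb = 3 × (1) = 3, so new z* = 443 + 3 = 446.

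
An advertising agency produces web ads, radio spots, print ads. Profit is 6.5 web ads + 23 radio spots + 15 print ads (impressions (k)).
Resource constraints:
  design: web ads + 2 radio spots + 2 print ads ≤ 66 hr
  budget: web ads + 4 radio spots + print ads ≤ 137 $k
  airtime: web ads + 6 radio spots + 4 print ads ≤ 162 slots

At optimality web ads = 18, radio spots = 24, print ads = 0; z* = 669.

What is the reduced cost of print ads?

Check each constraint at x*: design 66/66 (tight); budget 114/137 (slack 23); airtime 162/162 (tight).
Since budget is not tight, its dual is 0.
From A_Bᵀ y = c: 1·y_design + 1·y_airtime = 6.5; 2·y_design + 6·y_airtime = 23.
→ y_design = 4 and y_airtime = 2.5.
Reduced cost of print ads: c₃ − yᵀa₃ = 15 − (4·2 + 2.5·4) = 15 − 18 = -3.

-3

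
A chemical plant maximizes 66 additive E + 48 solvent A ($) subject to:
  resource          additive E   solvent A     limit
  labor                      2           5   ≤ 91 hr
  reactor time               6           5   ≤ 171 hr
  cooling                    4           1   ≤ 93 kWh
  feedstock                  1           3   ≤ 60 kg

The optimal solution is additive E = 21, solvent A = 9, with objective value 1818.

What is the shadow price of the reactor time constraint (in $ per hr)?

9

At the optimum: labor uses 87 of 91 (slack = 4); reactor time uses 171 of 171 (binding); cooling uses 93 of 93 (binding); feedstock uses 48 of 60 (slack = 12).
Slack constraints have shadow price 0 (complementary slackness).
The binding rows give the dual system: 6·y_reactor time + 4·y_cooling = 66 and 5·y_reactor time + 1·y_cooling = 48.
Solving: y_reactor time = 9, y_cooling = 3.
Shadow price of reactor time = 9.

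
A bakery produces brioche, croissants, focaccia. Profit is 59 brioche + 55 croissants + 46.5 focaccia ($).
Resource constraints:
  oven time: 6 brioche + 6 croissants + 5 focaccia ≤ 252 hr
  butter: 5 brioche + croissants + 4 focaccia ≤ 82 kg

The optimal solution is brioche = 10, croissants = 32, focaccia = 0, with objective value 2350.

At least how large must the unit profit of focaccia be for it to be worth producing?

Both oven time and butter are binding at x*.
The binding rows give the dual system: 6·y_oven time + 5·y_butter = 59 and 6·y_oven time + 1·y_butter = 55.
This yields shadow prices y_oven time = 9, y_butter = 1.
focaccia enters the basis when its profit ≥ yᵀa₃ = 9·5 + 1·4 = 49.

49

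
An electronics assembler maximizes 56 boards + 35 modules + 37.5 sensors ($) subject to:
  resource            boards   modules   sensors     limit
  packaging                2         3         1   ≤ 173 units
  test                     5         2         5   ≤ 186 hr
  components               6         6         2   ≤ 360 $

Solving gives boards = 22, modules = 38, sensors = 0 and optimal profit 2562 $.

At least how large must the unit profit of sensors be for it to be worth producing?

42

Binding: test and components. Non-binding: packaging (15 unused).
By complementary slackness, y = 0 for the non-binding constraint.
The binding rows give the dual system: 5·y_test + 6·y_components = 56 and 2·y_test + 6·y_components = 35.
→ y_test = 7 and y_components = 3.5.
sensors enters the basis when its profit ≥ yᵀa₃ = 7·5 + 3.5·2 = 42.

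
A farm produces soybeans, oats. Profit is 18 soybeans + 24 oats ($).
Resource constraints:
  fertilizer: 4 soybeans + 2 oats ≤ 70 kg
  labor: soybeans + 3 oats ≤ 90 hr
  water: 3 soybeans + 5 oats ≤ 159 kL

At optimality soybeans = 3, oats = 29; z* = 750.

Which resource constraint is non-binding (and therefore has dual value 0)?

fertilizer: 70/70 (binding)
labor: 90/90 (binding)
water: 154/159 (slack 5)
By complementary slackness, a constraint with positive slack has shadow price 0 → water.

water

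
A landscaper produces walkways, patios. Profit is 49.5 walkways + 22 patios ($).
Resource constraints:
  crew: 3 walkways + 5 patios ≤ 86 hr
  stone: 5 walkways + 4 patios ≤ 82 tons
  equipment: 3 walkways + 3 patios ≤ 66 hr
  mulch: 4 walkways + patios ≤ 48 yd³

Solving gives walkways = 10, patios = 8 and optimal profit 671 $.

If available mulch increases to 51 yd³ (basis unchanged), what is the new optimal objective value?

695

Binding: stone and mulch. Non-binding: crew (16 unused), equipment (12 unused).
Slack constraints have shadow price 0 (complementary slackness).
From A_Bᵀ y = c: 5·y_stone + 4·y_mulch = 49.5; 4·y_stone + 1·y_mulch = 22.
Solving: y_stone = 3.5, y_mulch = 8.
Δz = y_mulch·Δb = 8 × (3) = 24, so new z* = 671 + 24 = 695.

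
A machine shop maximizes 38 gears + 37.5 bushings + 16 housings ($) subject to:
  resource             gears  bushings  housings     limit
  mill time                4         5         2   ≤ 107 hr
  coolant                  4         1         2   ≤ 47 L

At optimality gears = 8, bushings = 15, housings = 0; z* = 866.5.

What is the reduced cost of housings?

-3

Check each constraint at x*: mill time 107/107 (tight); coolant 47/47 (tight).
Dual feasibility on the basic columns requires 4·y_mill time + 4·y_coolant = 38, 5·y_mill time + 1·y_coolant = 37.5.
→ y_mill time = 7 and y_coolant = 2.5.
Reduced cost of housings: c₃ − yᵀa₃ = 16 − (7·2 + 2.5·2) = 16 − 19 = -3.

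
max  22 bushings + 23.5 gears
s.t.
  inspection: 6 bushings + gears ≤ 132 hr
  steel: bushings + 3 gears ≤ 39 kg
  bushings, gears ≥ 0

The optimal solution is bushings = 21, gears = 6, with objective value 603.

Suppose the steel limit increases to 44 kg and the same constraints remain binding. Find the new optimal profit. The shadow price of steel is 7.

638

Δb = 5, so new z* = 603 + (7)·(5) = 603 + 35 = 638.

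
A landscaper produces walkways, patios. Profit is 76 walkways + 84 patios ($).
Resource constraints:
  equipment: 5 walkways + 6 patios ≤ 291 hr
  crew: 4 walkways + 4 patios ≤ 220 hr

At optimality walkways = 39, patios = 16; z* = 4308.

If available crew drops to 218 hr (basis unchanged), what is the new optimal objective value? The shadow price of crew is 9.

4290

Δb = -2, so new z* = 4308 + (9)·(-2) = 4308 − 18 = 4290.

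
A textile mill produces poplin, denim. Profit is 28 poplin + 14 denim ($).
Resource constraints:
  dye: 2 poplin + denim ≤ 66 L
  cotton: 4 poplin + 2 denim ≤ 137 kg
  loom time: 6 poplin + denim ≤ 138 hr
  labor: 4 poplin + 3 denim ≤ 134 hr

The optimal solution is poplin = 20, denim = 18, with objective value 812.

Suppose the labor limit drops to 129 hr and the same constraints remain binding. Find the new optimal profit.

Binding: loom time and labor. Non-binding: dye (8 unused), cotton (21 unused).
Slack constraints have shadow price 0 (complementary slackness).
Dual feasibility on the basic columns requires 6·y_loom time + 4·y_labor = 28, 1·y_loom time + 3·y_labor = 14.
This yields shadow prices y_loom time = 2, y_labor = 4.
Δz = y_labor·Δb = 4 × (-5) = -20, so new z* = 812 − 20 = 792.

792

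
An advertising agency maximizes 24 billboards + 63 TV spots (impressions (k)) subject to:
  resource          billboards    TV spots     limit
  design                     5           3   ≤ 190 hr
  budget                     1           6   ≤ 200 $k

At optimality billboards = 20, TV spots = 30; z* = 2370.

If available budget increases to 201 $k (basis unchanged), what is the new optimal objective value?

2379

Check each constraint at x*: design 190/190 (tight); budget 200/200 (tight).
The binding rows give the dual system: 5·y_design + 1·y_budget = 24 and 3·y_design + 6·y_budget = 63.
This yields shadow prices y_design = 3, y_budget = 9.
Δz = y_budget·Δb = 9 × (1) = 9, so new z* = 2370 + 9 = 2379.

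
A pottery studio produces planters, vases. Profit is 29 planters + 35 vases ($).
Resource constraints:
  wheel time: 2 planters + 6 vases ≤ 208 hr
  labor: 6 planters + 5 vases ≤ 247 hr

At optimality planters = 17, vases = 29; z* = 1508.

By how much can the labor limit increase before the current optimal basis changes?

Binding constraints: wheel time, labor. The basis is B = [[2,6],[6,5]] with det -26.
Per unit increase in labor, x* moves by d = (0.2308, -0.0769).
The basis stays optimal until vases reaches 0; allowable increase = 377 hr.

377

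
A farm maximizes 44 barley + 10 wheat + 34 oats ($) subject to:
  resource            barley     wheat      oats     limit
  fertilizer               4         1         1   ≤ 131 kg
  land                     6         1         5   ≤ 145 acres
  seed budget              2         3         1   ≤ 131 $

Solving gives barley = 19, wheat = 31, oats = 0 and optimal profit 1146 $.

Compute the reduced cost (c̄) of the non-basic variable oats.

Check each constraint at x*: fertilizer 107/131 (slack 24); land 145/145 (tight); seed budget 131/131 (tight).
Slack constraints have shadow price 0 (complementary slackness).
From A_Bᵀ y = c: 6·y_land + 2·y_seed budget = 44; 1·y_land + 3·y_seed budget = 10.
→ y_land = 7 and y_seed budget = 1.
Reduced cost of oats: c₃ − yᵀa₃ = 34 − (7·5 + 1·1) = 34 − 36 = -2.

-2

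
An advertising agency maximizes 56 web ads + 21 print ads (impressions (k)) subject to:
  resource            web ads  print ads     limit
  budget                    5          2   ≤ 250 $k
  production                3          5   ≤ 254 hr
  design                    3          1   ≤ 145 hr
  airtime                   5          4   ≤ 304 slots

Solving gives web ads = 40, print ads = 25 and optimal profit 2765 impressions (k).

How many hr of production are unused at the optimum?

production used = 3·40 + 5·25 = 245; slack = 254 − 245 = 9.

9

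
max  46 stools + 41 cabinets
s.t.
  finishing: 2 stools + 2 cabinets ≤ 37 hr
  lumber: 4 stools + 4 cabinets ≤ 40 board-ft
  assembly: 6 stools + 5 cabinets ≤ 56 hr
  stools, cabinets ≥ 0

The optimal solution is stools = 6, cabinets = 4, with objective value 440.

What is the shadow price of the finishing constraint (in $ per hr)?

Check each constraint at x*: finishing 20/37 (slack 17); lumber 40/40 (tight); assembly 56/56 (tight).
Since finishing is not tight, its dual is 0.
The binding rows give the dual system: 4·y_lumber + 6·y_assembly = 46 and 4·y_lumber + 5·y_assembly = 41.
→ y_lumber = 4 and y_assembly = 5.
Shadow price of finishing = 0.

0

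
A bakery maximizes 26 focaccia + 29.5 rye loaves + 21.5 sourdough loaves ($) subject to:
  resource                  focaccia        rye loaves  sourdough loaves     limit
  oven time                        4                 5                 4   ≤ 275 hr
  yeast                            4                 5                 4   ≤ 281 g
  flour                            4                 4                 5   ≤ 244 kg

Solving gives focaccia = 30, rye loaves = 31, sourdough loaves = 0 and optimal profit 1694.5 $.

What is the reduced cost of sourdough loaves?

Binding: oven time and flour. Non-binding: yeast (6 unused).
By complementary slackness, y = 0 for the non-binding constraint.
Dual feasibility on the basic columns requires 4·y_oven time + 4·y_flour = 26, 5·y_oven time + 4·y_flour = 29.5.
Solving: y_oven time = 3.5, y_flour = 3.
Reduced cost of sourdough loaves: c₃ − yᵀa₃ = 21.5 − (3.5·4 + 3·5) = 21.5 − 29 = -7.5.

-7.5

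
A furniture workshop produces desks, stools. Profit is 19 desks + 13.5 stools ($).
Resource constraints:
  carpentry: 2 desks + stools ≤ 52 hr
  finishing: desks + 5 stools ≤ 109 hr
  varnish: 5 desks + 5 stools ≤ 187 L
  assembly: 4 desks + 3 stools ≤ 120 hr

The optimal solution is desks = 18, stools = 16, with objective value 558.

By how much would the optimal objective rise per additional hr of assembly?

Check each constraint at x*: carpentry 52/52 (tight); finishing 98/109 (slack 11); varnish 170/187 (slack 17); assembly 120/120 (tight).
Slack constraints have shadow price 0 (complementary slackness).
The binding rows give the dual system: 2·y_carpentry + 4·y_assembly = 19 and 1·y_carpentry + 3·y_assembly = 13.5.
Solving: y_carpentry = 1.5, y_assembly = 4.
Shadow price of assembly = 4.

4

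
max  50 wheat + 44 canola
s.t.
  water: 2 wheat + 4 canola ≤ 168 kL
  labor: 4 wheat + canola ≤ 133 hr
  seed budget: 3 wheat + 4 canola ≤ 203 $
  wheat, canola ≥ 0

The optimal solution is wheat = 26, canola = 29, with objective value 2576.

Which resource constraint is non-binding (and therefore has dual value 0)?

water: 168/168 (binding)
labor: 133/133 (binding)
seed budget: 194/203 (slack 9)
By complementary slackness, a constraint with positive slack has shadow price 0 → seed budget.

seed budget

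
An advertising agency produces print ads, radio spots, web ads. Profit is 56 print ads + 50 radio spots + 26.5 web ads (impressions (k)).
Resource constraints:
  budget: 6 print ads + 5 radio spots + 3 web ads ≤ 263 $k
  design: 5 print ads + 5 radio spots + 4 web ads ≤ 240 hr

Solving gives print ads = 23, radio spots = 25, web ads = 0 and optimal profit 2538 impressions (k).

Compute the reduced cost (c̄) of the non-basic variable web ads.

Both budget and design are binding at x*.
The binding rows give the dual system: 6·y_budget + 5·y_design = 56 and 5·y_budget + 5·y_design = 50.
This yields shadow prices y_budget = 6, y_design = 4.
Reduced cost of web ads: c₃ − yᵀa₃ = 26.5 − (6·3 + 4·4) = 26.5 − 34 = -7.5.

-7.5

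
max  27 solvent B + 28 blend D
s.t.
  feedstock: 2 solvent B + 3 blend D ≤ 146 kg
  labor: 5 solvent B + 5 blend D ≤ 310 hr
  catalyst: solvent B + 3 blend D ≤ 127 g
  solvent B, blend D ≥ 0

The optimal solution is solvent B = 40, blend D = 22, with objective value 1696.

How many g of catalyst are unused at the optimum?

catalyst used = 1·40 + 3·22 = 106; slack = 127 − 106 = 21.

21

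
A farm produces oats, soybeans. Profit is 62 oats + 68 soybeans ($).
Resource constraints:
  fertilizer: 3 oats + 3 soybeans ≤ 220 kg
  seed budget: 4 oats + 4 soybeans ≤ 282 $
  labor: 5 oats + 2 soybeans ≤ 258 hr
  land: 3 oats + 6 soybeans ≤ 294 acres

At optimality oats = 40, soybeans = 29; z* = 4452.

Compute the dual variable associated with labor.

7

Check each constraint at x*: fertilizer 207/220 (slack 13); seed budget 276/282 (slack 6); labor 258/258 (tight); land 294/294 (tight).
Slack constraints have shadow price 0 (complementary slackness).
The binding rows give the dual system: 5·y_labor + 3·y_land = 62 and 2·y_labor + 6·y_land = 68.
This yields shadow prices y_labor = 7, y_land = 9.
Shadow price of labor = 7.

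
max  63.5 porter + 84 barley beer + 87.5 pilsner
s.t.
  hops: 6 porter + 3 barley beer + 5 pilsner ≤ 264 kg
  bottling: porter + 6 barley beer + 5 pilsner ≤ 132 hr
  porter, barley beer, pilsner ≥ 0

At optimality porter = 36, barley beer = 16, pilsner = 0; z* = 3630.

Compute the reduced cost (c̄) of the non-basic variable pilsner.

Both hops and bottling are binding at x*.
Dual feasibility on the basic columns requires 6·y_hops + 1·y_bottling = 63.5, 3·y_hops + 6·y_bottling = 84.
→ y_hops = 9 and y_bottling = 9.5.
Reduced cost of pilsner: c₃ − yᵀa₃ = 87.5 − (9·5 + 9.5·5) = 87.5 − 92.5 = -5.

-5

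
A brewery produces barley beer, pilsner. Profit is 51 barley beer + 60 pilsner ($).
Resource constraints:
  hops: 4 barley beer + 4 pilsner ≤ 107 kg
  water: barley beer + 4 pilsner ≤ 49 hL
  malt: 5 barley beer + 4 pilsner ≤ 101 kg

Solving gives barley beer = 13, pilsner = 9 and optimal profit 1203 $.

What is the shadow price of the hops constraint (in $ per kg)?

Check each constraint at x*: hops 88/107 (slack 19); water 49/49 (tight); malt 101/101 (tight).
By complementary slackness, y = 0 for the non-binding constraint.
Dual feasibility on the basic columns requires 1·y_water + 5·y_malt = 51, 4·y_water + 4·y_malt = 60.
Solving: y_water = 6, y_malt = 9.
Shadow price of hops = 0.

0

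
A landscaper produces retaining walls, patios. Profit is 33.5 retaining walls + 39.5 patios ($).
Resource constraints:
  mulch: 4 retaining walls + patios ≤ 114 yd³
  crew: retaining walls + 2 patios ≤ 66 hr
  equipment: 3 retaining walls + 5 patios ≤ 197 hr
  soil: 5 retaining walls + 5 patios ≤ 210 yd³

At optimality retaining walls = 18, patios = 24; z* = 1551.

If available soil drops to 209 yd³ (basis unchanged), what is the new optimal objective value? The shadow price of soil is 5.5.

1545.5

Δb = -1, so new z* = 1551 + (5.5)·(-1) = 1551 − 5.5 = 1545.5.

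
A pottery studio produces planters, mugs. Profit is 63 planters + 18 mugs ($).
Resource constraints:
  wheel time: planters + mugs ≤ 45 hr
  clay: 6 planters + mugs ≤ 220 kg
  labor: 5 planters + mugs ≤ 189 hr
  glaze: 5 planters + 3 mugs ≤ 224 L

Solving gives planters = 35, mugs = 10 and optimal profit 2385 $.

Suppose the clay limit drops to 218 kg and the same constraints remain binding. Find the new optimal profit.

Binding: wheel time and clay. Non-binding: labor (4 unused), glaze (19 unused).
Since labor, glaze are not tight, their duals are 0.
From A_Bᵀ y = c: 1·y_wheel time + 6·y_clay = 63; 1·y_wheel time + 1·y_clay = 18.
This yields shadow prices y_wheel time = 9, y_clay = 9.
Δz = y_clay·Δb = 9 × (-2) = -18, so new z* = 2385 − 18 = 2367.

2367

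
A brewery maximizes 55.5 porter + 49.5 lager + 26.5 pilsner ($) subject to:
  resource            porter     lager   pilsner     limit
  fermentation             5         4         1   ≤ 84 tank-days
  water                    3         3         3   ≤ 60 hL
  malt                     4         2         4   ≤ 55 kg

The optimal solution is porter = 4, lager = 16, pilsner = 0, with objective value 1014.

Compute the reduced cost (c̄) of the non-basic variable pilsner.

-5

Check each constraint at x*: fermentation 84/84 (tight); water 60/60 (tight); malt 48/55 (slack 7).
Since malt is not tight, its dual is 0.
Dual feasibility on the basic columns requires 5·y_fermentation + 3·y_water = 55.5, 4·y_fermentation + 3·y_water = 49.5.
→ y_fermentation = 6 and y_water = 8.5.
Reduced cost of pilsner: c₃ − yᵀa₃ = 26.5 − (6·1 + 8.5·3) = 26.5 − 31.5 = -5.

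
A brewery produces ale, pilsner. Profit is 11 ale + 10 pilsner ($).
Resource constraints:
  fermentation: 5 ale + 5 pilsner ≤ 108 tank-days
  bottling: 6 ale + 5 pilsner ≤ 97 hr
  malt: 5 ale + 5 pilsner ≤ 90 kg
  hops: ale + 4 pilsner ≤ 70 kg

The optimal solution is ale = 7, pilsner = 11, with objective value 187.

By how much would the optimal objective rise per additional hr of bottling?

Check each constraint at x*: fermentation 90/108 (slack 18); bottling 97/97 (tight); malt 90/90 (tight); hops 51/70 (slack 19).
Since fermentation, hops are not tight, their duals are 0.
From A_Bᵀ y = c: 6·y_bottling + 5·y_malt = 11; 5·y_bottling + 5·y_malt = 10.
Solving: y_bottling = 1, y_malt = 1.
Shadow price of bottling = 1.

1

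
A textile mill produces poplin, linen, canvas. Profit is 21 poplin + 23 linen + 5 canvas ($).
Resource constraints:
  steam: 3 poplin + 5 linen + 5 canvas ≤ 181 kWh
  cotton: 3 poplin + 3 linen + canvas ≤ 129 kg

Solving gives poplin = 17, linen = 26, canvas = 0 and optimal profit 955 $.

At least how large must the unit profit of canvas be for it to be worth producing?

At the optimum: steam uses 181 of 181 (binding); cotton uses 129 of 129 (binding).
Dual feasibility on the basic columns requires 3·y_steam + 3·y_cotton = 21, 5·y_steam + 3·y_cotton = 23.
Solving: y_steam = 1, y_cotton = 6.
canvas enters the basis when its profit ≥ yᵀa₃ = 1·5 + 6·1 = 11.

11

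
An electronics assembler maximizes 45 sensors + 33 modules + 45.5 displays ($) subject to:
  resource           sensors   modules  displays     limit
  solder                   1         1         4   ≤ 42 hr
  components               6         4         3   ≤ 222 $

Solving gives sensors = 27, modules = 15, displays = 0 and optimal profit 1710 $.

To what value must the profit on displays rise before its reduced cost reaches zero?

54

At the optimum: solder uses 42 of 42 (binding); components uses 222 of 222 (binding).
The binding rows give the dual system: 1·y_solder + 6·y_components = 45 and 1·y_solder + 4·y_components = 33.
→ y_solder = 9 and y_components = 6.
displays enters the basis when its profit ≥ yᵀa₃ = 9·4 + 6·3 = 54.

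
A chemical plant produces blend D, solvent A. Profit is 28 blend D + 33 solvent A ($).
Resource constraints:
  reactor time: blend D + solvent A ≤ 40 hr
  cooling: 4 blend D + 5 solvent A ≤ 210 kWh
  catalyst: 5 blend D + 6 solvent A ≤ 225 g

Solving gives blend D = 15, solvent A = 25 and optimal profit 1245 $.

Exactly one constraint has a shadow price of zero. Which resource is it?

reactor time: 40/40 (binding)
cooling: 185/210 (slack 25)
catalyst: 225/225 (binding)
By complementary slackness, a constraint with positive slack has shadow price 0 → cooling.

cooling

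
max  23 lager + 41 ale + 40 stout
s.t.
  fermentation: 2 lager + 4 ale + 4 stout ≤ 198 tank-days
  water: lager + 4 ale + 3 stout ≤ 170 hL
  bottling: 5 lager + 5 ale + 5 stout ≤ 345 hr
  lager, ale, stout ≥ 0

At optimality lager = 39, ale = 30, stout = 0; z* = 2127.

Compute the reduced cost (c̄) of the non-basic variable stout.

Binding: fermentation and bottling. Non-binding: water (11 unused).
By complementary slackness, y = 0 for the non-binding constraint.
From A_Bᵀ y = c: 2·y_fermentation + 5·y_bottling = 23; 4·y_fermentation + 5·y_bottling = 41.
Solving: y_fermentation = 9, y_bottling = 1.
Reduced cost of stout: c₃ − yᵀa₃ = 40 − (9·4 + 1·5) = 40 − 41 = -1.

-1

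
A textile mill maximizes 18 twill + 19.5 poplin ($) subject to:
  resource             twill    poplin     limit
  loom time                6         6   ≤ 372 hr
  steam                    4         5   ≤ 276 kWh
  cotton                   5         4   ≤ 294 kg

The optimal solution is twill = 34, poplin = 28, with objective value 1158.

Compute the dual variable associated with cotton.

Check each constraint at x*: loom time 372/372 (tight); steam 276/276 (tight); cotton 282/294 (slack 12).
By complementary slackness, y = 0 for the non-binding constraint.
Dual feasibility on the basic columns requires 6·y_loom time + 4·y_steam = 18, 6·y_loom time + 5·y_steam = 19.5.
→ y_loom time = 2 and y_steam = 1.5.
Shadow price of cotton = 0.

0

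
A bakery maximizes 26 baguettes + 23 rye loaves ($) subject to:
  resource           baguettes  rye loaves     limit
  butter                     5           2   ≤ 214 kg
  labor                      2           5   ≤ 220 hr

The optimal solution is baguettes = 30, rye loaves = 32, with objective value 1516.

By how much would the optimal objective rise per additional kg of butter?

4

Check each constraint at x*: butter 214/214 (tight); labor 220/220 (tight).
Dual feasibility on the basic columns requires 5·y_butter + 2·y_labor = 26, 2·y_butter + 5·y_labor = 23.
→ y_butter = 4 and y_labor = 3.
Shadow price of butter = 4.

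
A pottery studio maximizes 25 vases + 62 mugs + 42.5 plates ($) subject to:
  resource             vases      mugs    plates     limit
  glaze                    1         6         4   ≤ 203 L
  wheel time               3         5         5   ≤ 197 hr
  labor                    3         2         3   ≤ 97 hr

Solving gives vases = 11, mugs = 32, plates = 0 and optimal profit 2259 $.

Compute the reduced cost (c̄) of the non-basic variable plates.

-8

Check each constraint at x*: glaze 203/203 (tight); wheel time 193/197 (slack 4); labor 97/97 (tight).
By complementary slackness, y = 0 for the non-binding constraint.
From A_Bᵀ y = c: 1·y_glaze + 3·y_labor = 25; 6·y_glaze + 2·y_labor = 62.
This yields shadow prices y_glaze = 8.5, y_labor = 5.5.
Reduced cost of plates: c₃ − yᵀa₃ = 42.5 − (8.5·4 + 5.5·3) = 42.5 − 50.5 = -8.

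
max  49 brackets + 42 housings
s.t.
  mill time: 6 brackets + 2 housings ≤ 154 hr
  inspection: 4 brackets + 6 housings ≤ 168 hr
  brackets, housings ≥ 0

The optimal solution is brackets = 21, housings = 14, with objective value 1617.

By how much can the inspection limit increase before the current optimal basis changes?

294

Binding constraints: mill time, inspection. The basis is B = [[6,2],[4,6]] with det 28.
Per unit increase in inspection, x* moves by d = (-0.0714, 0.2143).
The basis stays optimal until brackets reaches 0; allowable increase = 294 hr.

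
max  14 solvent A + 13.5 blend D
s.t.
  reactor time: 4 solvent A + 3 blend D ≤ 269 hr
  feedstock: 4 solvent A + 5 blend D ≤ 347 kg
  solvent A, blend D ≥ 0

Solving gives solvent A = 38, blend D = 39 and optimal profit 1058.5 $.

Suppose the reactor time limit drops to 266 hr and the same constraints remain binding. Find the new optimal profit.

1052.5

At the optimum: reactor time uses 269 of 269 (binding); feedstock uses 347 of 347 (binding).
Dual feasibility on the basic columns requires 4·y_reactor time + 4·y_feedstock = 14, 3·y_reactor time + 5·y_feedstock = 13.5.
This yields shadow prices y_reactor time = 2, y_feedstock = 1.5.
Δz = y_reactor time·Δb = 2 × (-3) = -6, so new z* = 1058.5 − 6 = 1052.5.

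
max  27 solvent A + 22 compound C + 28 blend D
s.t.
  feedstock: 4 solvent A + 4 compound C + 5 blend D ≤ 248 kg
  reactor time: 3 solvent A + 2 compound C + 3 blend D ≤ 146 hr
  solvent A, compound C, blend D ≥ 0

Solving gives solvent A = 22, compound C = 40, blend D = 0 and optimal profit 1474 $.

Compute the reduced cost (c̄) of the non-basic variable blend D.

Both feedstock and reactor time are binding at x*.
The binding rows give the dual system: 4·y_feedstock + 3·y_reactor time = 27 and 4·y_feedstock + 2·y_reactor time = 22.
→ y_feedstock = 3 and y_reactor time = 5.
Reduced cost of blend D: c₃ − yᵀa₃ = 28 − (3·5 + 5·3) = 28 − 30 = -2.

-2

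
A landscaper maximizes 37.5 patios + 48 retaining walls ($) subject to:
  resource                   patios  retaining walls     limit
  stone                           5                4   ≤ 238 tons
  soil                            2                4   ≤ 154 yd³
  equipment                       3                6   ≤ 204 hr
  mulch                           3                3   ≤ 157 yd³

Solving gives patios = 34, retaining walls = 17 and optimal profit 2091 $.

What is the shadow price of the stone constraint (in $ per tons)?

Check each constraint at x*: stone 238/238 (tight); soil 136/154 (slack 18); equipment 204/204 (tight); mulch 153/157 (slack 4).
Since soil, mulch are not tight, their duals are 0.
Dual feasibility on the basic columns requires 5·y_stone + 3·y_equipment = 37.5, 4·y_stone + 6·y_equipment = 48.
This yields shadow prices y_stone = 4.5, y_equipment = 5.
Shadow price of stone = 4.5.

4.5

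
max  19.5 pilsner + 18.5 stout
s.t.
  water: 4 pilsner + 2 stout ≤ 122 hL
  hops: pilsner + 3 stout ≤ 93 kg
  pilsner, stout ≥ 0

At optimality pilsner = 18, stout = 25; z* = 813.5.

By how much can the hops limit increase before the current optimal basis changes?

90

Binding constraints: water, hops. The basis is B = [[4,2],[1,3]] with det 10.
Per unit increase in hops, x* moves by d = (-0.2, 0.4).
The basis stays optimal until pilsner reaches 0; allowable increase = 90 kg.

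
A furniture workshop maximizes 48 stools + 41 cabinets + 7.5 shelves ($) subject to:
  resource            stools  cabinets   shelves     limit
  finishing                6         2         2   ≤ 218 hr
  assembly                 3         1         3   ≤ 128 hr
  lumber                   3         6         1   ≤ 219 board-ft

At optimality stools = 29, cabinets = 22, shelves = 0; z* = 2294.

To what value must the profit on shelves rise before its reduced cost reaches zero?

Check each constraint at x*: finishing 218/218 (tight); assembly 109/128 (slack 19); lumber 219/219 (tight).
Since assembly is not tight, its dual is 0.
The binding rows give the dual system: 6·y_finishing + 3·y_lumber = 48 and 2·y_finishing + 6·y_lumber = 41.
→ y_finishing = 5.5 and y_lumber = 5.
shelves enters the basis when its profit ≥ yᵀa₃ = 5.5·2 + 5·1 = 16.

16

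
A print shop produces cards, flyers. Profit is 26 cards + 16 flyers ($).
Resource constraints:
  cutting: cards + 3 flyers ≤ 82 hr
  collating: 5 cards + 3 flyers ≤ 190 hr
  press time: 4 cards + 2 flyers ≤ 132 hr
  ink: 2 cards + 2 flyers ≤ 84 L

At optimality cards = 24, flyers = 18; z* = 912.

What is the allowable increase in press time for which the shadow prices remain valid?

16

Binding constraints: press time, ink. The basis is B = [[4,2],[2,2]] with det 4.
Per unit increase in press time, x* moves by d = (0.5, -0.5).
The basis stays optimal until collating becomes binding; allowable increase = 16 hr.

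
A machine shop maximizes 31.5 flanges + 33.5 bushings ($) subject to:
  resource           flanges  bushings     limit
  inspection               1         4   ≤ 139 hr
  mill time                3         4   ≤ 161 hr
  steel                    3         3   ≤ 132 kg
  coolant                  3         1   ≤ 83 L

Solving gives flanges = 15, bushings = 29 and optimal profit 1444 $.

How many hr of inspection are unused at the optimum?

8

inspection used = 1·15 + 4·29 = 131; slack = 139 − 131 = 8.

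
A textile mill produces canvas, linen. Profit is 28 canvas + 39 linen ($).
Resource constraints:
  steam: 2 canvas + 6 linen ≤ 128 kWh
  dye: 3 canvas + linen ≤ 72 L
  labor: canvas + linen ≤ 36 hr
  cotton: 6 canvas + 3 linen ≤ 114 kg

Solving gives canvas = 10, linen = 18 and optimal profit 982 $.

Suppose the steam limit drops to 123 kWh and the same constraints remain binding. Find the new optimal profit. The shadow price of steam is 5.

Δb = -5, so new z* = 982 + (5)·(-5) = 982 − 25 = 957.

957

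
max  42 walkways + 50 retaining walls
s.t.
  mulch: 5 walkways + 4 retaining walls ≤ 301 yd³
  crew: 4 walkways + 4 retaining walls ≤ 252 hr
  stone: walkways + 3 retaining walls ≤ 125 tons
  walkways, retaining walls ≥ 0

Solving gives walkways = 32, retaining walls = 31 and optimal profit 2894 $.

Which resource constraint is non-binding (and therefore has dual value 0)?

mulch

mulch: 284/301 (slack 17)
crew: 252/252 (binding)
stone: 125/125 (binding)
By complementary slackness, a constraint with positive slack has shadow price 0 → mulch.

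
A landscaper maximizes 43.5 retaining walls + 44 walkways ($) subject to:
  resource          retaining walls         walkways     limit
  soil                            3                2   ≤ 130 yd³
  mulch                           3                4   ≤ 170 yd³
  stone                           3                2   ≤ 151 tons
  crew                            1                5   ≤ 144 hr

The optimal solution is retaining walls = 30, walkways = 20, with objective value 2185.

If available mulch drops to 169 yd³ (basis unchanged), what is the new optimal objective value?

2177.5

At the optimum: soil uses 130 of 130 (binding); mulch uses 170 of 170 (binding); stone uses 130 of 151 (slack = 21); crew uses 130 of 144 (slack = 14).
Since stone, crew are not tight, their duals are 0.
The binding rows give the dual system: 3·y_soil + 3·y_mulch = 43.5 and 2·y_soil + 4·y_mulch = 44.
This yields shadow prices y_soil = 7, y_mulch = 7.5.
Δz = y_mulch·Δb = 7.5 × (-1) = -7.5, so new z* = 2185 − 7.5 = 2177.5.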